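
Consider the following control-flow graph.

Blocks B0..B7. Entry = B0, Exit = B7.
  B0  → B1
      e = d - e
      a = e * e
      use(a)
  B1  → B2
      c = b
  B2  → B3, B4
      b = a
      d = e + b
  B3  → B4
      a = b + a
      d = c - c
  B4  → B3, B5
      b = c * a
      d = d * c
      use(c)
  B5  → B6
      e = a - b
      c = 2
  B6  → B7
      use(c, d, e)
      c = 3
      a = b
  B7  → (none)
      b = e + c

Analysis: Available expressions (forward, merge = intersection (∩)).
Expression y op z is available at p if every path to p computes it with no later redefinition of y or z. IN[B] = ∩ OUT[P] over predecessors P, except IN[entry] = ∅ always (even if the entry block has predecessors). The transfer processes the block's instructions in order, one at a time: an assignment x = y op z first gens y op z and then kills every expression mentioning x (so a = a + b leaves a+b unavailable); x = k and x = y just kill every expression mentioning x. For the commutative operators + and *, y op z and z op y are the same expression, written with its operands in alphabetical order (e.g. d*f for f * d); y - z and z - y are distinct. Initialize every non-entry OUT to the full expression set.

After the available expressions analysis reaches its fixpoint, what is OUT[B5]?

Answer: {a-b}

Working:
Converged values:
  B0: | IN={} | OUT={e*e}
  B1: | IN={e*e} | OUT={e*e}
  B2: | IN={e*e} | OUT={b+e, e*e}
  B3: | IN={e*e} | OUT={c-c, e*e}
  B4: | IN={e*e} | OUT={a*c, e*e}
  B5: | IN={a*c, e*e} | OUT={a-b}
  B6: | IN={a-b} | OUT={}
  B7: | IN={} | OUT={c+e}

Merge at B5: IN[B5] = OUT[B4] = {a*c, e*e}
Applying B5's transfer function to that IN value gives OUT[B5] (row B5 above).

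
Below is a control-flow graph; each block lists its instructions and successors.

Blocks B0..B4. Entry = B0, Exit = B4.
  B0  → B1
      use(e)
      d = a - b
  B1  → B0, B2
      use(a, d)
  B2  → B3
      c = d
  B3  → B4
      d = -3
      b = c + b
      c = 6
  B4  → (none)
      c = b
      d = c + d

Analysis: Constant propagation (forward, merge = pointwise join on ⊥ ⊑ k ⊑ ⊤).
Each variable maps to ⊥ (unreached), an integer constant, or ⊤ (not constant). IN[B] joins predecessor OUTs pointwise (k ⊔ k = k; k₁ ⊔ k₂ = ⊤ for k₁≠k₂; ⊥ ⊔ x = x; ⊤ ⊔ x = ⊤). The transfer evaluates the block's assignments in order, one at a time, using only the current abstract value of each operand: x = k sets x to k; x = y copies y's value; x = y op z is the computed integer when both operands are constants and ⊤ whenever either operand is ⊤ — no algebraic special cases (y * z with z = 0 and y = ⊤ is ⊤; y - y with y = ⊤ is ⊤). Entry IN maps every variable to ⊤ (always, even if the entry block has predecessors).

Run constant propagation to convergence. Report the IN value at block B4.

Answer: {a: ⊤, b: ⊤, c: 6, d: -3, e: ⊤, f: ⊤}

Trace:
Per-block solution:
  B0:  IN=(all ⊤)  OUT=(all ⊤)
  B1:  IN=(all ⊤)  OUT=(all ⊤)
  B2:  IN=(all ⊤)  OUT=(all ⊤)
  B3:  IN=(all ⊤)  OUT={c:6, d:-3; rest ⊤}
  B4:  IN={c:6, d:-3; rest ⊤}  OUT=(all ⊤)

Merge at B4: IN[B4] = OUT[B3] = {a: ⊤, b: ⊤, c: 6, d: -3, e: ⊤, f: ⊤}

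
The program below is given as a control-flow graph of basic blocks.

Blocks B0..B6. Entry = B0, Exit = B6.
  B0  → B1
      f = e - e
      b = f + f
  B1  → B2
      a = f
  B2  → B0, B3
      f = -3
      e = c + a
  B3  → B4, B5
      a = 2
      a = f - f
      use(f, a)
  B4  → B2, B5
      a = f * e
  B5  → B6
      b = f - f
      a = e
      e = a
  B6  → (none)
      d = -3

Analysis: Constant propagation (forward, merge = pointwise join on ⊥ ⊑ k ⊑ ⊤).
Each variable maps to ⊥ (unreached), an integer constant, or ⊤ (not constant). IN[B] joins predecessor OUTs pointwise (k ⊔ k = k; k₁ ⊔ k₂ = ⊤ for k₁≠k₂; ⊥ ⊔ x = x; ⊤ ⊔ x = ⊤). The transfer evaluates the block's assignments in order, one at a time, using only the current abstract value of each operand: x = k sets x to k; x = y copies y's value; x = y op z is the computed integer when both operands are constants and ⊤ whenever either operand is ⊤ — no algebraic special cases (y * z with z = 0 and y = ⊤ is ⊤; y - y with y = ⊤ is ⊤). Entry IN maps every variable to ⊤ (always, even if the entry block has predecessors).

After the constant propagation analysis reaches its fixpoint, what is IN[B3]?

Converged values:
  B0: | IN=(all ⊤) | OUT=(all ⊤)
  B1: | IN=(all ⊤) | OUT=(all ⊤)
  B2: | IN=(all ⊤) | OUT={f:-3; rest ⊤}
  B3: | IN={f:-3; rest ⊤} | OUT={a:0, f:-3; rest ⊤}
  B4: | IN={a:0, f:-3; rest ⊤} | OUT={f:-3; rest ⊤}
  B5: | IN={f:-3; rest ⊤} | OUT={b:0, f:-3; rest ⊤}
  B6: | IN={b:0, f:-3; rest ⊤} | OUT={b:0, d:-3, f:-3; rest ⊤}

Merge at B3: IN[B3] = OUT[B2] = {a: ⊤, b: ⊤, c: ⊤, d: ⊤, e: ⊤, f: -3}

Answer: {a: ⊤, b: ⊤, c: ⊤, d: ⊤, e: ⊤, f: -3}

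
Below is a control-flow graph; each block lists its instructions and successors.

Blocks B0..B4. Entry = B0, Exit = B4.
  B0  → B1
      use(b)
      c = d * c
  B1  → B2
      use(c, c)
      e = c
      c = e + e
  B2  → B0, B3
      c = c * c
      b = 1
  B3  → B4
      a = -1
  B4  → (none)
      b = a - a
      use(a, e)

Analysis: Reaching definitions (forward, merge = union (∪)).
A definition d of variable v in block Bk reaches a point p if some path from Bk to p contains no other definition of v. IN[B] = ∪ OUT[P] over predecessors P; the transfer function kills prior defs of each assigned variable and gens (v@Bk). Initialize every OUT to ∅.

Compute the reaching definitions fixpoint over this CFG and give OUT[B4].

Answer: {a@B3, b@B4, c@B2, e@B1}

Derivation:
Fixpoint table:
  B0:  IN={b@B2, c@B2, e@B1}  OUT={b@B2, c@B0, e@B1}
  B1:  IN={b@B2, c@B0, e@B1}  OUT={b@B2, c@B1, e@B1}
  B2:  IN={b@B2, c@B1, e@B1}  OUT={b@B2, c@B2, e@B1}
  B3:  IN={b@B2, c@B2, e@B1}  OUT={a@B3, b@B2, c@B2, e@B1}
  B4:  IN={a@B3, b@B2, c@B2, e@B1}  OUT={a@B3, b@B4, c@B2, e@B1}

Merge at B4: IN[B4] = OUT[B3] = {a@B3, b@B2, c@B2, e@B1}
Applying B4's transfer function to that IN value gives OUT[B4] (row B4 above).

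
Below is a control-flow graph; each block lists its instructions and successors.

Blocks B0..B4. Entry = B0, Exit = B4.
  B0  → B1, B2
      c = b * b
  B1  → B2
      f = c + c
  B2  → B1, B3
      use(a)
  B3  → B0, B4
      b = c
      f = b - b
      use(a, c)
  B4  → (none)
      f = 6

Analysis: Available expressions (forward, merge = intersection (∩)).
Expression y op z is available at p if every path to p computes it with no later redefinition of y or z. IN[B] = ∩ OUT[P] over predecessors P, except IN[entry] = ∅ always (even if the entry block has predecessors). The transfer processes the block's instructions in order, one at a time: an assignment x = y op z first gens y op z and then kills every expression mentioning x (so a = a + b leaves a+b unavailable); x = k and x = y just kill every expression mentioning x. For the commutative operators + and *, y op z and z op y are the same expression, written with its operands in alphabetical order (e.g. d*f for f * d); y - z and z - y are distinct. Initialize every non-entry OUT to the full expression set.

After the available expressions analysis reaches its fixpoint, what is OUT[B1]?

Answer: {b*b, c+c}

Working:
Fixpoint table:
  B0:   IN={}   OUT={b*b}
  B1:   IN={b*b}   OUT={b*b, c+c}
  B2:   IN={b*b}   OUT={b*b}
  B3:   IN={b*b}   OUT={b-b}
  B4:   IN={b-b}   OUT={b-b}

Merge at B1: IN[B1] = OUT[B0] ∩ OUT[B2] = {b*b}
Applying B1's transfer function to that IN value gives OUT[B1] (row B1 above).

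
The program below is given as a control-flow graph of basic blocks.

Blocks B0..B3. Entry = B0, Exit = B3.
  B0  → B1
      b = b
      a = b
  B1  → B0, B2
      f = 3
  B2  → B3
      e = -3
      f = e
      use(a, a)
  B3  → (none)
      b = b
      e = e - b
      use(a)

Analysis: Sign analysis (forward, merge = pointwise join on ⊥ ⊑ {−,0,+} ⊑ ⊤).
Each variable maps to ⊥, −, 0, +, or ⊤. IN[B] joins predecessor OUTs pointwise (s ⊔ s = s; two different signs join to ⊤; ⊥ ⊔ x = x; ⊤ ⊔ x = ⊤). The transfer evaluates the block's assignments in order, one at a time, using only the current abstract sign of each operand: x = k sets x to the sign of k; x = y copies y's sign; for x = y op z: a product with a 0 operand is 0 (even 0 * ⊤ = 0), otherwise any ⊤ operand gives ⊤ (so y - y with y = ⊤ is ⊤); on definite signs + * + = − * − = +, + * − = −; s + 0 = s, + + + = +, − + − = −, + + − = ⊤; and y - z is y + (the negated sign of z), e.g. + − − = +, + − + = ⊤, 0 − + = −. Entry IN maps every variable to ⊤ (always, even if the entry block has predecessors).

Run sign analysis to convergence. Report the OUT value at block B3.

Fixpoint table:
  B0: | IN=(all ⊤) | OUT=(all ⊤)
  B1: | IN=(all ⊤) | OUT={f:+; rest ⊤}
  B2: | IN={f:+; rest ⊤} | OUT={e:-, f:-; rest ⊤}
  B3: | IN={e:-, f:-; rest ⊤} | OUT={f:-; rest ⊤}

Merge at B3: IN[B3] = OUT[B2] = {a: ⊤, b: ⊤, c: ⊤, d: ⊤, e: -, f: -}
Applying B3's transfer function to that IN value gives OUT[B3] (row B3 above).

Answer: {a: ⊤, b: ⊤, c: ⊤, d: ⊤, e: ⊤, f: -}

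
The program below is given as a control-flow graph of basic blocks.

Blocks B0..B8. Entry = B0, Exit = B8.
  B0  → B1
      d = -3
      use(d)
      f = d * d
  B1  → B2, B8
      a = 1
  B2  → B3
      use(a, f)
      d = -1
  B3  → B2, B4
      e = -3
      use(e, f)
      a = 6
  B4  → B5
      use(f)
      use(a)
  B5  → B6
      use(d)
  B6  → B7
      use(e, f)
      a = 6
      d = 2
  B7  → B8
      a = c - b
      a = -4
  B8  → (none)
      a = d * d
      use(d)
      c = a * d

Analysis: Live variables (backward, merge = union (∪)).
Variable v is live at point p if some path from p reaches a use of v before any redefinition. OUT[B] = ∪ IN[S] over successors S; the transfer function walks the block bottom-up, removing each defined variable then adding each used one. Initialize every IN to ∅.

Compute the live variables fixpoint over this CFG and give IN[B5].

Fixpoint table:
  B0: | IN={b, c} | OUT={b, c, d, f}
  B1: | IN={b, c, d, f} | OUT={a, b, c, d, f}
  B2: | IN={a, b, c, f} | OUT={b, c, d, f}
  B3: | IN={b, c, d, f} | OUT={a, b, c, d, e, f}
  B4: | IN={a, b, c, d, e, f} | OUT={b, c, d, e, f}
  B5: | IN={b, c, d, e, f} | OUT={b, c, e, f}
  B6: | IN={b, c, e, f} | OUT={b, c, d}
  B7: | IN={b, c, d} | OUT={d}
  B8: | IN={d} | OUT={}

Merge at B5: OUT[B5] = IN[B6] = {b, c, e, f}
Applying B5's transfer function to that OUT value gives IN[B5] (row B5 above).

Answer: {b, c, d, e, f}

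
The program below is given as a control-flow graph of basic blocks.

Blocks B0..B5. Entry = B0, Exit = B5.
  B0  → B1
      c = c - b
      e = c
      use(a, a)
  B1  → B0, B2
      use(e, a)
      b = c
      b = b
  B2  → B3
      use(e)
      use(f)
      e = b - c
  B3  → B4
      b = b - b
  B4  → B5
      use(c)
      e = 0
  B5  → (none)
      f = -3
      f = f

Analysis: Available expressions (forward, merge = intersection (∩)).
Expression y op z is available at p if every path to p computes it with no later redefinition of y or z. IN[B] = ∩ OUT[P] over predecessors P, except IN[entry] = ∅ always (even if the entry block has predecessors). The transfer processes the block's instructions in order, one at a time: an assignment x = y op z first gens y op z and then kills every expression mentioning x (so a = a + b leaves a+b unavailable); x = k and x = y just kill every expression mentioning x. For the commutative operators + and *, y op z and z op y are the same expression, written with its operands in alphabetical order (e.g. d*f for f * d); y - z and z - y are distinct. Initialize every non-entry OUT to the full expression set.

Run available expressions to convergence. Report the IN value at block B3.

Per-block solution:
  B0:   IN={}   OUT={}
  B1:   IN={}   OUT={}
  B2:   IN={}   OUT={b-c}
  B3:   IN={b-c}   OUT={}
  B4:   IN={}   OUT={}
  B5:   IN={}   OUT={}

Merge at B3: IN[B3] = OUT[B2] = {b-c}

Answer: {b-c}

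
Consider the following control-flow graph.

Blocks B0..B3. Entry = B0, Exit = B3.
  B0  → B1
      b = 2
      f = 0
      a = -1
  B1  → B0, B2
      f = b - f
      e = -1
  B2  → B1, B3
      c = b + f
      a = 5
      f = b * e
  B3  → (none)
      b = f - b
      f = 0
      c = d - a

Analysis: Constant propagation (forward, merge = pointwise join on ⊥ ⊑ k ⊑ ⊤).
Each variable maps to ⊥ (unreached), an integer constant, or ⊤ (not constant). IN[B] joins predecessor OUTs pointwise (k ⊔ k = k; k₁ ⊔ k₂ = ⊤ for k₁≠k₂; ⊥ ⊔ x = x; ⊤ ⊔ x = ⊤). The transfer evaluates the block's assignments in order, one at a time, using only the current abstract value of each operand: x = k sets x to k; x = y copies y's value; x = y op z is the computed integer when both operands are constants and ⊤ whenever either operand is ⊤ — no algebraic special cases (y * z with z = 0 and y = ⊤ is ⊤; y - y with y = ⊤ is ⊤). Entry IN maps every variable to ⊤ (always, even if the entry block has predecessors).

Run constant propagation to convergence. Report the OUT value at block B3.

Answer: {a: 5, b: -4, c: ⊤, d: ⊤, e: -1, f: 0}

Trace:
Converged values:
  B0:  IN=(all ⊤)  OUT={a:-1, b:2, f:0; rest ⊤}
  B1:  IN={b:2; rest ⊤}  OUT={b:2, e:-1; rest ⊤}
  B2:  IN={b:2, e:-1; rest ⊤}  OUT={a:5, b:2, e:-1, f:-2; rest ⊤}
  B3:  IN={a:5, b:2, e:-1, f:-2; rest ⊤}  OUT={a:5, b:-4, e:-1, f:0; rest ⊤}

Merge at B3: IN[B3] = OUT[B2] = {a: 5, b: 2, c: ⊤, d: ⊤, e: -1, f: -2}
Applying B3's transfer function to that IN value gives OUT[B3] (row B3 above).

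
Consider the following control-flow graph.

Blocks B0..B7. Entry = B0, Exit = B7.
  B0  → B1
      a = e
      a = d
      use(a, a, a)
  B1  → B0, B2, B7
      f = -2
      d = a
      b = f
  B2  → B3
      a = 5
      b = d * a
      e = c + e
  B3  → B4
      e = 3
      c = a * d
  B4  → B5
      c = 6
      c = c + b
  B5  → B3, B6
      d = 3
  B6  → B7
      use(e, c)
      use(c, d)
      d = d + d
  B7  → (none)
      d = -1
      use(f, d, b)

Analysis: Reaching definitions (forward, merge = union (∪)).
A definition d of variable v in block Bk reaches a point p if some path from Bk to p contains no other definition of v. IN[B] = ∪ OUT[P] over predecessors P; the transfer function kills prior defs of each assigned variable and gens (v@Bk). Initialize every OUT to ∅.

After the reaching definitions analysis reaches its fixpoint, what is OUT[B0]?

Converged values:
  B0:   IN={a@B0, b@B1, d@B1, f@B1}   OUT={a@B0, b@B1, d@B1, f@B1}
  B1:   IN={a@B0, b@B1, d@B1, f@B1}   OUT={a@B0, b@B1, d@B1, f@B1}
  B2:   IN={a@B0, b@B1, d@B1, f@B1}   OUT={a@B2, b@B2, d@B1, e@B2, f@B1}
  B3:   IN={a@B2, b@B2, c@B4, d@B1, d@B5, e@B2, e@B3, f@B1}   OUT={a@B2, b@B2, c@B3, d@B1, d@B5, e@B3, f@B1}
  B4:   IN={a@B2, b@B2, c@B3, d@B1, d@B5, e@B3, f@B1}   OUT={a@B2, b@B2, c@B4, d@B1, d@B5, e@B3, f@B1}
  B5:   IN={a@B2, b@B2, c@B4, d@B1, d@B5, e@B3, f@B1}   OUT={a@B2, b@B2, c@B4, d@B5, e@B3, f@B1}
  B6:   IN={a@B2, b@B2, c@B4, d@B5, e@B3, f@B1}   OUT={a@B2, b@B2, c@B4, d@B6, e@B3, f@B1}
  B7:   IN={a@B0, a@B2, b@B1, b@B2, c@B4, d@B1, d@B6, e@B3, f@B1}   OUT={a@B0, a@B2, b@B1, b@B2, c@B4, d@B7, e@B3, f@B1}

Merge at B0 (entry node, so the boundary value {} is joined with the incoming edge(s)): IN[B0] = {} ⊔ OUT[B1] = {a@B0, b@B1, d@B1, f@B1}
Applying B0's transfer function to that IN value gives OUT[B0] (row B0 above).

Answer: {a@B0, b@B1, d@B1, f@B1}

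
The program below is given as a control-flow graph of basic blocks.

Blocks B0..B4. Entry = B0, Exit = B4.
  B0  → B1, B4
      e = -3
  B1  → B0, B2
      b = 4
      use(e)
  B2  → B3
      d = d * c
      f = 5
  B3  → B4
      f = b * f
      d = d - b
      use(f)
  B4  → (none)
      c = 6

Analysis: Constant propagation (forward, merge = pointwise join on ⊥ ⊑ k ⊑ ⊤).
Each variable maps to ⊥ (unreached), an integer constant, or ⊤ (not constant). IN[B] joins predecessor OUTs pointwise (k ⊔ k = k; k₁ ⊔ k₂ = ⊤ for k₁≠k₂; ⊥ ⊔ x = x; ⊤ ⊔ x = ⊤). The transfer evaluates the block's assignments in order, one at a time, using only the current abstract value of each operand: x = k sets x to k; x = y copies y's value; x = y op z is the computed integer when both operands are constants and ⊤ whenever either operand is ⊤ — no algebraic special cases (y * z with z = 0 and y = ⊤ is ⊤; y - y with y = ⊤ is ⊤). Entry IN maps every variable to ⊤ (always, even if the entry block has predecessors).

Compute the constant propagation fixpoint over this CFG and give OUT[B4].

Answer: {a: ⊤, b: ⊤, c: 6, d: ⊤, e: -3, f: ⊤}

Working:
Per-block solution:
  B0:   IN=(all ⊤)   OUT={e:-3; rest ⊤}
  B1:   IN={e:-3; rest ⊤}   OUT={b:4, e:-3; rest ⊤}
  B2:   IN={b:4, e:-3; rest ⊤}   OUT={b:4, e:-3, f:5; rest ⊤}
  B3:   IN={b:4, e:-3, f:5; rest ⊤}   OUT={b:4, e:-3, f:20; rest ⊤}
  B4:   IN={e:-3; rest ⊤}   OUT={c:6, e:-3; rest ⊤}

Merge at B4: IN[B4] = OUT[B0] ⊔ OUT[B3] = {a: ⊤, b: ⊤, c: ⊤, d: ⊤, e: -3, f: ⊤}
Applying B4's transfer function to that IN value gives OUT[B4] (row B4 above).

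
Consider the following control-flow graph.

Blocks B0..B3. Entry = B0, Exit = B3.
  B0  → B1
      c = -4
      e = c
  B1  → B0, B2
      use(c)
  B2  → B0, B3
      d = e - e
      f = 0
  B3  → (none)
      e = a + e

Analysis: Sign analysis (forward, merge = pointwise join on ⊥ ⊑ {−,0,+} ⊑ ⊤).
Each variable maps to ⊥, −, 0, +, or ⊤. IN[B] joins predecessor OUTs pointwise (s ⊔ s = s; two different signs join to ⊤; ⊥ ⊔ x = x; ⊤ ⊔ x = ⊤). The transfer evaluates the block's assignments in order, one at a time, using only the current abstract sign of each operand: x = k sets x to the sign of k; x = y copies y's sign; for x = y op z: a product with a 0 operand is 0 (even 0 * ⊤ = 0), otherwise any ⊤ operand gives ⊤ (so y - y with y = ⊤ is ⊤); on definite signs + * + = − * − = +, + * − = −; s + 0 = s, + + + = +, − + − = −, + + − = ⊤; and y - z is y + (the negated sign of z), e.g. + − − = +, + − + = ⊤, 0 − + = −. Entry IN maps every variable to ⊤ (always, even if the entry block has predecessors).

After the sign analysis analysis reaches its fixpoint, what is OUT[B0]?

Answer: {a: ⊤, b: ⊤, c: -, d: ⊤, e: -, f: ⊤}

Derivation:
Fixpoint table:
  B0:  IN=(all ⊤)  OUT={c:-, e:-; rest ⊤}
  B1:  IN={c:-, e:-; rest ⊤}  OUT={c:-, e:-; rest ⊤}
  B2:  IN={c:-, e:-; rest ⊤}  OUT={c:-, e:-, f:0; rest ⊤}
  B3:  IN={c:-, e:-, f:0; rest ⊤}  OUT={c:-, f:0; rest ⊤}

Merge at B0 (entry node, so the boundary value (all ⊤) is joined with the incoming edge(s)): IN[B0] = (all ⊤) ⊔ OUT[B1] ⊔ OUT[B2] = {a: ⊤, b: ⊤, c: ⊤, d: ⊤, e: ⊤, f: ⊤}
Applying B0's transfer function to that IN value gives OUT[B0] (row B0 above).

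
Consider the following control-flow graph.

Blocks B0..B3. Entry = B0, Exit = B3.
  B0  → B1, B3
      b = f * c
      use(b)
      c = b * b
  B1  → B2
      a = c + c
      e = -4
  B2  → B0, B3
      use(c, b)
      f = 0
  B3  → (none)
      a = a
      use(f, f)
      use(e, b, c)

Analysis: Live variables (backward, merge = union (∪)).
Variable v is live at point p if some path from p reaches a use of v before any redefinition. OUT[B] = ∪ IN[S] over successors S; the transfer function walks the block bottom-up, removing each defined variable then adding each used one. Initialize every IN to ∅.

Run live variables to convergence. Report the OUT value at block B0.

Answer: {a, b, c, e, f}

Working:
Per-block solution:
  B0: | IN={a, c, e, f} | OUT={a, b, c, e, f}
  B1: | IN={b, c} | OUT={a, b, c, e}
  B2: | IN={a, b, c, e} | OUT={a, b, c, e, f}
  B3: | IN={a, b, c, e, f} | OUT={}

Merge at B0: OUT[B0] = IN[B1] ⊔ IN[B3] = {a, b, c, e, f}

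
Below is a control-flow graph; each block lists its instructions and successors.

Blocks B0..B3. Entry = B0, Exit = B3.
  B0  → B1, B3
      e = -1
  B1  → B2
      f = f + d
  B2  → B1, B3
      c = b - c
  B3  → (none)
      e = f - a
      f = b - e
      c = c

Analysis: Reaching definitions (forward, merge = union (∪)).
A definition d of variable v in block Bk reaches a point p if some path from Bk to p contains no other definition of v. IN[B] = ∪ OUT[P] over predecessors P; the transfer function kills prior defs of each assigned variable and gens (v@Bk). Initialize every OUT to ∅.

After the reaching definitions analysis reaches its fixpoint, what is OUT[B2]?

Answer: {c@B2, e@B0, f@B1}

Trace:
Per-block solution:
  B0:  IN={}  OUT={e@B0}
  B1:  IN={c@B2, e@B0, f@B1}  OUT={c@B2, e@B0, f@B1}
  B2:  IN={c@B2, e@B0, f@B1}  OUT={c@B2, e@B0, f@B1}
  B3:  IN={c@B2, e@B0, f@B1}  OUT={c@B3, e@B3, f@B3}

Merge at B2: IN[B2] = OUT[B1] = {c@B2, e@B0, f@B1}
Applying B2's transfer function to that IN value gives OUT[B2] (row B2 above).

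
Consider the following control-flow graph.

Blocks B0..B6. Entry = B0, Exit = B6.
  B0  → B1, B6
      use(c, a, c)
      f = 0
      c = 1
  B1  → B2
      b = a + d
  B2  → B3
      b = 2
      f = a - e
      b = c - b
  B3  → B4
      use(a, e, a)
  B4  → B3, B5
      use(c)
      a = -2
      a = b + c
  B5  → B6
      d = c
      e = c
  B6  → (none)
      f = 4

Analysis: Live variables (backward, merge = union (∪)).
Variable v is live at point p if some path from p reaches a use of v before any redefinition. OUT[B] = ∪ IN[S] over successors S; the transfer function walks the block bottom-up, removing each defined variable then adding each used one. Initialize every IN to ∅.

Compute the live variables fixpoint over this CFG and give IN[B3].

Answer: {a, b, c, e}

Working:
Fixpoint table:
  B0:   IN={a, c, d, e}   OUT={a, c, d, e}
  B1:   IN={a, c, d, e}   OUT={a, c, e}
  B2:   IN={a, c, e}   OUT={a, b, c, e}
  B3:   IN={a, b, c, e}   OUT={b, c, e}
  B4:   IN={b, c, e}   OUT={a, b, c, e}
  B5:   IN={c}   OUT={}
  B6:   IN={}   OUT={}

Merge at B3: OUT[B3] = IN[B4] = {b, c, e}
Applying B3's transfer function to that OUT value gives IN[B3] (row B3 above).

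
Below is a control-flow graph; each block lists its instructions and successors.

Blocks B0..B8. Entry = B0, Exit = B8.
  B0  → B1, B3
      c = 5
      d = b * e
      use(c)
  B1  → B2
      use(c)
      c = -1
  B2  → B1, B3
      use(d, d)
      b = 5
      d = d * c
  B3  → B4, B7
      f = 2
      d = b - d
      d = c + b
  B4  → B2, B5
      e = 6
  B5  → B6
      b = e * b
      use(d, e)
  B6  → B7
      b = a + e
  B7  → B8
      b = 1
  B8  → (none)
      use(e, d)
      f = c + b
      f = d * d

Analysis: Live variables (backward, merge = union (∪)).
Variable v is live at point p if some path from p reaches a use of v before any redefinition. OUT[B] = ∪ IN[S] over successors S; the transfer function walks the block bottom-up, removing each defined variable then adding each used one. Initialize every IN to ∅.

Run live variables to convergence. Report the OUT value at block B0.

Answer: {a, b, c, d, e}

Derivation:
Per-block solution:
  B0:   IN={a, b, e}   OUT={a, b, c, d, e}
  B1:   IN={a, c, d, e}   OUT={a, c, d, e}
  B2:   IN={a, c, d, e}   OUT={a, b, c, d, e}
  B3:   IN={a, b, c, d, e}   OUT={a, b, c, d, e}
  B4:   IN={a, b, c, d}   OUT={a, b, c, d, e}
  B5:   IN={a, b, c, d, e}   OUT={a, c, d, e}
  B6:   IN={a, c, d, e}   OUT={c, d, e}
  B7:   IN={c, d, e}   OUT={b, c, d, e}
  B8:   IN={b, c, d, e}   OUT={}

Merge at B0: OUT[B0] = IN[B1] ⊔ IN[B3] = {a, b, c, d, e}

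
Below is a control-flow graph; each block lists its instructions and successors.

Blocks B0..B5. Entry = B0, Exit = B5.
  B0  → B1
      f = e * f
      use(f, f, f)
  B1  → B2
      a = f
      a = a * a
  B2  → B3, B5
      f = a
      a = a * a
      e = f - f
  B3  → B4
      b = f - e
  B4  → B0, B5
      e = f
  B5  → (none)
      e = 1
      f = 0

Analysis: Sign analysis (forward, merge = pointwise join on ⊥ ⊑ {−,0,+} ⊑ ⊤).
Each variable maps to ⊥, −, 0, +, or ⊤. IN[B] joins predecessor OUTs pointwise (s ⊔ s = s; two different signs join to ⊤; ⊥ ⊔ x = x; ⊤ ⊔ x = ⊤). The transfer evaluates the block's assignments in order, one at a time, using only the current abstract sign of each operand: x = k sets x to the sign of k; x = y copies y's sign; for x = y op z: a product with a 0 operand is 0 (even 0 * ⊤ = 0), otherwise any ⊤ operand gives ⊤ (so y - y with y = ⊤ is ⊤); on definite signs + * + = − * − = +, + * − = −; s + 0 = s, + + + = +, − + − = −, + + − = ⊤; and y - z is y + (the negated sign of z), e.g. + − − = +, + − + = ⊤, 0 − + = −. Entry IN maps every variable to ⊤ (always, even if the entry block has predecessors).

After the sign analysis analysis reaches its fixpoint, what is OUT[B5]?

Answer: {a: ⊤, b: ⊤, c: ⊤, d: ⊤, e: +, f: 0}

Derivation:
Per-block solution:
  B0:   IN=(all ⊤)   OUT=(all ⊤)
  B1:   IN=(all ⊤)   OUT=(all ⊤)
  B2:   IN=(all ⊤)   OUT=(all ⊤)
  B3:   IN=(all ⊤)   OUT=(all ⊤)
  B4:   IN=(all ⊤)   OUT=(all ⊤)
  B5:   IN=(all ⊤)   OUT={e:+, f:0; rest ⊤}

Merge at B5: IN[B5] = OUT[B2] ⊔ OUT[B4] = {a: ⊤, b: ⊤, c: ⊤, d: ⊤, e: ⊤, f: ⊤}
Applying B5's transfer function to that IN value gives OUT[B5] (row B5 above).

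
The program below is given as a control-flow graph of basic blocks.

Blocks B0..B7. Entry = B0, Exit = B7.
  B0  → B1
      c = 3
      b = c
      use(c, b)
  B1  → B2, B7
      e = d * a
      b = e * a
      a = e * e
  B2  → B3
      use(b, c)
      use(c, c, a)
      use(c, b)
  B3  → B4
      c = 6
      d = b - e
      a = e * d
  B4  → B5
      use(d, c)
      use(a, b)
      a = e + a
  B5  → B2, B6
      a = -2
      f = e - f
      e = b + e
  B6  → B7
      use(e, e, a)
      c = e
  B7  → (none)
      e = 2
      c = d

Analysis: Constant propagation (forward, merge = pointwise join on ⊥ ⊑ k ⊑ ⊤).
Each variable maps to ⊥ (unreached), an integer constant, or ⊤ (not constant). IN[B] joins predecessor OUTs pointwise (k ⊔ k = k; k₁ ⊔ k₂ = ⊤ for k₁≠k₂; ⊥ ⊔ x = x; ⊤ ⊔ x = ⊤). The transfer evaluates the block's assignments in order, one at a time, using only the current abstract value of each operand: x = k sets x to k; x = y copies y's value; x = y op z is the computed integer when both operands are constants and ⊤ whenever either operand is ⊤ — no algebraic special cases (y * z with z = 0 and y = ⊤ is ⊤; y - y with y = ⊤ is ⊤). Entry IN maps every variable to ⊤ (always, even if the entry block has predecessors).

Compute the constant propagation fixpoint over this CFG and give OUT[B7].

Answer: {a: ⊤, b: ⊤, c: ⊤, d: ⊤, e: 2, f: ⊤}

Trace:
Per-block solution:
  B0:   IN=(all ⊤)   OUT={b:3, c:3; rest ⊤}
  B1:   IN={b:3, c:3; rest ⊤}   OUT={c:3; rest ⊤}
  B2:   IN=(all ⊤)   OUT=(all ⊤)
  B3:   IN=(all ⊤)   OUT={c:6; rest ⊤}
  B4:   IN={c:6; rest ⊤}   OUT={c:6; rest ⊤}
  B5:   IN={c:6; rest ⊤}   OUT={a:-2, c:6; rest ⊤}
  B6:   IN={a:-2, c:6; rest ⊤}   OUT={a:-2; rest ⊤}
  B7:   IN=(all ⊤)   OUT={e:2; rest ⊤}

Merge at B7: IN[B7] = OUT[B1] ⊔ OUT[B6] = {a: ⊤, b: ⊤, c: ⊤, d: ⊤, e: ⊤, f: ⊤}
Applying B7's transfer function to that IN value gives OUT[B7] (row B7 above).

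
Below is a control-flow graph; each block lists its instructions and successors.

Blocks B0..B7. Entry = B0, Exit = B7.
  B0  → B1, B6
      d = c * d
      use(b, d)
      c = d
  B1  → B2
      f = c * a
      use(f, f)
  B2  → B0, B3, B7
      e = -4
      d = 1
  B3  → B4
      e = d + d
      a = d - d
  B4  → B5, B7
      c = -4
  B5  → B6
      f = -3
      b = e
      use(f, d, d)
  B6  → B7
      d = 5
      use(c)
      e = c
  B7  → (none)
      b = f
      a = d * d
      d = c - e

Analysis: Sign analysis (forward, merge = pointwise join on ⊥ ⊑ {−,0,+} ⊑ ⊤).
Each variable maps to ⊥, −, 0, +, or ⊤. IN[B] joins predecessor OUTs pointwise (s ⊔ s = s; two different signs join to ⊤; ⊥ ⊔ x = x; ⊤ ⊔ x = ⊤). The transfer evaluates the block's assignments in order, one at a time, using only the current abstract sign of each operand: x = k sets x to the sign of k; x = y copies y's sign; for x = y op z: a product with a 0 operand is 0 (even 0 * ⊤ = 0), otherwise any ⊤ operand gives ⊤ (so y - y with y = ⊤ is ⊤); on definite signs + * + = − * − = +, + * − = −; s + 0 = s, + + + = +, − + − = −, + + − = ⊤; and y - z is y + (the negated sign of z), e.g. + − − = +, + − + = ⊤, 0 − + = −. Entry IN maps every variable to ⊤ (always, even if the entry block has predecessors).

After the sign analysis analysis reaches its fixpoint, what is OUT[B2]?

Answer: {a: ⊤, b: ⊤, c: ⊤, d: +, e: -, f: ⊤}

Working:
Converged values:
  B0:  IN=(all ⊤)  OUT=(all ⊤)
  B1:  IN=(all ⊤)  OUT=(all ⊤)
  B2:  IN=(all ⊤)  OUT={d:+, e:-; rest ⊤}
  B3:  IN={d:+, e:-; rest ⊤}  OUT={d:+, e:+; rest ⊤}
  B4:  IN={d:+, e:+; rest ⊤}  OUT={c:-, d:+, e:+; rest ⊤}
  B5:  IN={c:-, d:+, e:+; rest ⊤}  OUT={b:+, c:-, d:+, e:+, f:-; rest ⊤}
  B6:  IN=(all ⊤)  OUT={d:+; rest ⊤}
  B7:  IN={d:+; rest ⊤}  OUT={a:+; rest ⊤}

Merge at B2: IN[B2] = OUT[B1] = {a: ⊤, b: ⊤, c: ⊤, d: ⊤, e: ⊤, f: ⊤}
Applying B2's transfer function to that IN value gives OUT[B2] (row B2 above).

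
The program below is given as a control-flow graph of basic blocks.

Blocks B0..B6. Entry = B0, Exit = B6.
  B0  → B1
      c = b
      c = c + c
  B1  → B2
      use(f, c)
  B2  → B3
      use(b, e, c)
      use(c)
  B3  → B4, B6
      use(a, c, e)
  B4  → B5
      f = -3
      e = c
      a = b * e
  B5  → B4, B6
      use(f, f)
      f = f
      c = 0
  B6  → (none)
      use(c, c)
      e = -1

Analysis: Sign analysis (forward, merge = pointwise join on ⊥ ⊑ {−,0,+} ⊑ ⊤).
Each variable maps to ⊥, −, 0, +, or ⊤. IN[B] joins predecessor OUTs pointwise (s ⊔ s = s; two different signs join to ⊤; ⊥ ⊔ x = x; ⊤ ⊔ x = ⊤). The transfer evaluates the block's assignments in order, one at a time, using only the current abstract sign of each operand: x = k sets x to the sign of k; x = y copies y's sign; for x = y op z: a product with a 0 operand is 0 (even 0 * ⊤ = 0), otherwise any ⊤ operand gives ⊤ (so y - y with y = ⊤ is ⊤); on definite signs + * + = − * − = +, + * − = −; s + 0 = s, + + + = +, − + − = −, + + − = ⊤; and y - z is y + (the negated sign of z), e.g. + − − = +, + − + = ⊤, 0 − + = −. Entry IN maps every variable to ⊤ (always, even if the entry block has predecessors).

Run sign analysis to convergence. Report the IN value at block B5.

Answer: {a: ⊤, b: ⊤, c: ⊤, d: ⊤, e: ⊤, f: -}

Derivation:
Fixpoint table:
  B0: | IN=(all ⊤) | OUT=(all ⊤)
  B1: | IN=(all ⊤) | OUT=(all ⊤)
  B2: | IN=(all ⊤) | OUT=(all ⊤)
  B3: | IN=(all ⊤) | OUT=(all ⊤)
  B4: | IN=(all ⊤) | OUT={f:-; rest ⊤}
  B5: | IN={f:-; rest ⊤} | OUT={c:0, f:-; rest ⊤}
  B6: | IN=(all ⊤) | OUT={e:-; rest ⊤}

Merge at B5: IN[B5] = OUT[B4] = {a: ⊤, b: ⊤, c: ⊤, d: ⊤, e: ⊤, f: -}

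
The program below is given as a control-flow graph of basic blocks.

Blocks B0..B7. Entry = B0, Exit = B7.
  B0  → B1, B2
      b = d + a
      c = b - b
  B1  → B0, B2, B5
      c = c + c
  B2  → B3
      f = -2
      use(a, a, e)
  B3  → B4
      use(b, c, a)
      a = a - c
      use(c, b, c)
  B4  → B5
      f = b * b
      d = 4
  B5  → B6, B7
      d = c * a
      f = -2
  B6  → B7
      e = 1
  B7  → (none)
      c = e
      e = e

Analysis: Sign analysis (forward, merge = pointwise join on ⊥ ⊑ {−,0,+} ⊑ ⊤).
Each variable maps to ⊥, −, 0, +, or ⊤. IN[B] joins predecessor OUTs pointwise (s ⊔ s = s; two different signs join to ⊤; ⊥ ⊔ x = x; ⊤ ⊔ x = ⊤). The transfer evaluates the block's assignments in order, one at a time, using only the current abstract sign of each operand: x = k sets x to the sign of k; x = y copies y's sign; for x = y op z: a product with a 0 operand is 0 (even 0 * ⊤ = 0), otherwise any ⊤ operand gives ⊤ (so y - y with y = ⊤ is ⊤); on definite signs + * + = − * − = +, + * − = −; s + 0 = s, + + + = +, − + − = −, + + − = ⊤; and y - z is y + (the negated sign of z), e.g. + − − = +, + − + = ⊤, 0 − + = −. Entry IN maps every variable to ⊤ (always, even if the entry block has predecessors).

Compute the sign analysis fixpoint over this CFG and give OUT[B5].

Converged values:
  B0: | IN=(all ⊤) | OUT=(all ⊤)
  B1: | IN=(all ⊤) | OUT=(all ⊤)
  B2: | IN=(all ⊤) | OUT={f:-; rest ⊤}
  B3: | IN={f:-; rest ⊤} | OUT={f:-; rest ⊤}
  B4: | IN={f:-; rest ⊤} | OUT={d:+; rest ⊤}
  B5: | IN=(all ⊤) | OUT={f:-; rest ⊤}
  B6: | IN={f:-; rest ⊤} | OUT={e:+, f:-; rest ⊤}
  B7: | IN={f:-; rest ⊤} | OUT={f:-; rest ⊤}

Merge at B5: IN[B5] = OUT[B1] ⊔ OUT[B4] = {a: ⊤, b: ⊤, c: ⊤, d: ⊤, e: ⊤, f: ⊤}
Applying B5's transfer function to that IN value gives OUT[B5] (row B5 above).

Answer: {a: ⊤, b: ⊤, c: ⊤, d: ⊤, e: ⊤, f: -}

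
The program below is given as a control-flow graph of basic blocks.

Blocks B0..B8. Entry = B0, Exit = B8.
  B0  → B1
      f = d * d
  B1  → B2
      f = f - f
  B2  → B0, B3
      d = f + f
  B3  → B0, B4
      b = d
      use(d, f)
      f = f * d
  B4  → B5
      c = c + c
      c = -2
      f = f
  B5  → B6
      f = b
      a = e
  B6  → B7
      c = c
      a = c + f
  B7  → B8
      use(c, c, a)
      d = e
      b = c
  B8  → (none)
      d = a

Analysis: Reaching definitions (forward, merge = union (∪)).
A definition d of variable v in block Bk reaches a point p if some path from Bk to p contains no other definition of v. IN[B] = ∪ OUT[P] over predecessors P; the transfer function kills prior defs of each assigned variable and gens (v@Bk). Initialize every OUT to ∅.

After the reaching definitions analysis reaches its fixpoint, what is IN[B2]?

Answer: {b@B3, d@B2, f@B1}

Derivation:
Converged values:
  B0: | IN={b@B3, d@B2, f@B1, f@B3} | OUT={b@B3, d@B2, f@B0}
  B1: | IN={b@B3, d@B2, f@B0} | OUT={b@B3, d@B2, f@B1}
  B2: | IN={b@B3, d@B2, f@B1} | OUT={b@B3, d@B2, f@B1}
  B3: | IN={b@B3, d@B2, f@B1} | OUT={b@B3, d@B2, f@B3}
  B4: | IN={b@B3, d@B2, f@B3} | OUT={b@B3, c@B4, d@B2, f@B4}
  B5: | IN={b@B3, c@B4, d@B2, f@B4} | OUT={a@B5, b@B3, c@B4, d@B2, f@B5}
  B6: | IN={a@B5, b@B3, c@B4, d@B2, f@B5} | OUT={a@B6, b@B3, c@B6, d@B2, f@B5}
  B7: | IN={a@B6, b@B3, c@B6, d@B2, f@B5} | OUT={a@B6, b@B7, c@B6, d@B7, f@B5}
  B8: | IN={a@B6, b@B7, c@B6, d@B7, f@B5} | OUT={a@B6, b@B7, c@B6, d@B8, f@B5}

Merge at B2: IN[B2] = OUT[B1] = {b@B3, d@B2, f@B1}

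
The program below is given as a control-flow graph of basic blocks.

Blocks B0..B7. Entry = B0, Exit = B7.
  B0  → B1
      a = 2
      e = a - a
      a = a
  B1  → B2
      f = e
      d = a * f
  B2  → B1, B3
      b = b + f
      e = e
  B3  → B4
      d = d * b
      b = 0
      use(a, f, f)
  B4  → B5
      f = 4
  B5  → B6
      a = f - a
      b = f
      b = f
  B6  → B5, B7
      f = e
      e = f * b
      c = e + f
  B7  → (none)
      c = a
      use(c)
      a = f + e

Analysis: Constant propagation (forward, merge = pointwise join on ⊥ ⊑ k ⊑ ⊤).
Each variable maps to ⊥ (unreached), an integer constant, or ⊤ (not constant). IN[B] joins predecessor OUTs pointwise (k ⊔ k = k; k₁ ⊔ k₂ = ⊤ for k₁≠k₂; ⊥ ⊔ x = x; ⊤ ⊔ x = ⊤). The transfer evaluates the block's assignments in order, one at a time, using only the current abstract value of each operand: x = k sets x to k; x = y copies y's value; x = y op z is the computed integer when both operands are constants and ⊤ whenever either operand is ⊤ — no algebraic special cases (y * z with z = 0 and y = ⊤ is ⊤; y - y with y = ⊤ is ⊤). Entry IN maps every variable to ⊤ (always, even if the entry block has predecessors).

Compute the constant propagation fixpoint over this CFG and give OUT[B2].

Answer: {a: 2, b: ⊤, c: ⊤, d: 0, e: 0, f: 0}

Trace:
Per-block solution:
  B0:   IN=(all ⊤)   OUT={a:2, e:0; rest ⊤}
  B1:   IN={a:2, e:0; rest ⊤}   OUT={a:2, d:0, e:0, f:0; rest ⊤}
  B2:   IN={a:2, d:0, e:0, f:0; rest ⊤}   OUT={a:2, d:0, e:0, f:0; rest ⊤}
  B3:   IN={a:2, d:0, e:0, f:0; rest ⊤}   OUT={a:2, b:0, e:0, f:0; rest ⊤}
  B4:   IN={a:2, b:0, e:0, f:0; rest ⊤}   OUT={a:2, b:0, e:0, f:4; rest ⊤}
  B5:   IN=(all ⊤)   OUT=(all ⊤)
  B6:   IN=(all ⊤)   OUT=(all ⊤)
  B7:   IN=(all ⊤)   OUT=(all ⊤)

Merge at B2: IN[B2] = OUT[B1] = {a: 2, b: ⊤, c: ⊤, d: 0, e: 0, f: 0}
Applying B2's transfer function to that IN value gives OUT[B2] (row B2 above).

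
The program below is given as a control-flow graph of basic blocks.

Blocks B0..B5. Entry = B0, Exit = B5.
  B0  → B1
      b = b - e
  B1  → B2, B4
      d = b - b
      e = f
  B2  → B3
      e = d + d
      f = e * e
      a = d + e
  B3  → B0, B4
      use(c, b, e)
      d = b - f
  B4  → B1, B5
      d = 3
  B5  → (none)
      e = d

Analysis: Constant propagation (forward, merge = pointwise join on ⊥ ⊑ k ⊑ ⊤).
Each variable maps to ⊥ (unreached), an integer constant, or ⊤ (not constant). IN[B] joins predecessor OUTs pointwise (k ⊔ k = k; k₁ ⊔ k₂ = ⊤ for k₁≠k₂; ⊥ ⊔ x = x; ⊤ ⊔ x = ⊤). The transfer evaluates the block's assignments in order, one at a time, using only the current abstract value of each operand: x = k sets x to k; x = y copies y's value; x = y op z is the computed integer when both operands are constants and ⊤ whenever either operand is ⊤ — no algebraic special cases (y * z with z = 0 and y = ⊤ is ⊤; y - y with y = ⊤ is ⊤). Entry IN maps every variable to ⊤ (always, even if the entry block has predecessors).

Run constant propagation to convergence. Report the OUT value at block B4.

Answer: {a: ⊤, b: ⊤, c: ⊤, d: 3, e: ⊤, f: ⊤}

Working:
Per-block solution:
  B0: | IN=(all ⊤) | OUT=(all ⊤)
  B1: | IN=(all ⊤) | OUT=(all ⊤)
  B2: | IN=(all ⊤) | OUT=(all ⊤)
  B3: | IN=(all ⊤) | OUT=(all ⊤)
  B4: | IN=(all ⊤) | OUT={d:3; rest ⊤}
  B5: | IN={d:3; rest ⊤} | OUT={d:3, e:3; rest ⊤}

Merge at B4: IN[B4] = OUT[B1] ⊔ OUT[B3] = {a: ⊤, b: ⊤, c: ⊤, d: ⊤, e: ⊤, f: ⊤}
Applying B4's transfer function to that IN value gives OUT[B4] (row B4 above).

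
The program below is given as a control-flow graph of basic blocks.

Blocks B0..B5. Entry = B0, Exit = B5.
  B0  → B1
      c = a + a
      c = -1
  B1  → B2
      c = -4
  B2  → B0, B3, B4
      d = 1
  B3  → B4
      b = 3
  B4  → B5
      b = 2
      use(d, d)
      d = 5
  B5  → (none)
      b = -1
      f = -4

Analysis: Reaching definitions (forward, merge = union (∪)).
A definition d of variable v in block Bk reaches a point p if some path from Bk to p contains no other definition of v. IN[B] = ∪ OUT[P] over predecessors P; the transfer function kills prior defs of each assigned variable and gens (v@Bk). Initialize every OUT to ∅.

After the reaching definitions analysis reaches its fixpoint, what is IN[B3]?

Per-block solution:
  B0:  IN={c@B1, d@B2}  OUT={c@B0, d@B2}
  B1:  IN={c@B0, d@B2}  OUT={c@B1, d@B2}
  B2:  IN={c@B1, d@B2}  OUT={c@B1, d@B2}
  B3:  IN={c@B1, d@B2}  OUT={b@B3, c@B1, d@B2}
  B4:  IN={b@B3, c@B1, d@B2}  OUT={b@B4, c@B1, d@B4}
  B5:  IN={b@B4, c@B1, d@B4}  OUT={b@B5, c@B1, d@B4, f@B5}

Merge at B3: IN[B3] = OUT[B2] = {c@B1, d@B2}

Answer: {c@B1, d@B2}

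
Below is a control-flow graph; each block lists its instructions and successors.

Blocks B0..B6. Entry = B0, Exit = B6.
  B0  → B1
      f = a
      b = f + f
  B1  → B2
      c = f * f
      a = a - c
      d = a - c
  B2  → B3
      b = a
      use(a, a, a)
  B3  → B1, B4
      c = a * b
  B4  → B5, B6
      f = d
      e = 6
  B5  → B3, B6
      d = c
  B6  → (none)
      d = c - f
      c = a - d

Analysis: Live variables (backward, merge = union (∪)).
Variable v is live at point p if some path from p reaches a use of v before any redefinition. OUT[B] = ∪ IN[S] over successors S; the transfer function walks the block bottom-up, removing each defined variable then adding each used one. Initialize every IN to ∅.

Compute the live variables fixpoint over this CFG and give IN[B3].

Fixpoint table:
  B0:  IN={a}  OUT={a, f}
  B1:  IN={a, f}  OUT={a, d, f}
  B2:  IN={a, d, f}  OUT={a, b, d, f}
  B3:  IN={a, b, d, f}  OUT={a, b, c, d, f}
  B4:  IN={a, b, c, d}  OUT={a, b, c, f}
  B5:  IN={a, b, c, f}  OUT={a, b, c, d, f}
  B6:  IN={a, c, f}  OUT={}

Merge at B3: OUT[B3] = IN[B1] ⊔ IN[B4] = {a, b, c, d, f}
Applying B3's transfer function to that OUT value gives IN[B3] (row B3 above).

Answer: {a, b, d, f}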